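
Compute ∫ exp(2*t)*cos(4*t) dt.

Let I denote the integral. Integrate by parts with u = cos(4*t), dv = exp(2*t) dt, so v = exp(2*t)/2: I = exp(2*t)*cos(4*t)/2 + 2·∫ exp(2*t)*sin(4*t) dt.
Apply parts again with u = sin(4*t), dv = exp(2*t) dt: ∫ exp(2*t)*sin(4*t) dt = exp(2*t)*sin(4*t)/2 − 2·I. Substituting back brings back I: I = exp(2*t)*sin(4*t) + exp(2*t)*cos(4*t)/2 − 4·I.
Solving for I: (1 + 4)·I equals the remaining terms, so I = (1/5)·(exp(2*t)*sin(4*t) + exp(2*t)*cos(4*t)/2).

exp(2*t)*sin(4*t)/5 + exp(2*t)*cos(4*t)/10 + C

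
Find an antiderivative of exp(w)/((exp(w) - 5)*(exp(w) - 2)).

Let u = e^w, du = e^w dw.
The integral becomes ∫ du/((u-5)(u-2)); decompose into partial fractions.

log(exp(w) - 5)/3 - log(exp(w) - 2)/3 + C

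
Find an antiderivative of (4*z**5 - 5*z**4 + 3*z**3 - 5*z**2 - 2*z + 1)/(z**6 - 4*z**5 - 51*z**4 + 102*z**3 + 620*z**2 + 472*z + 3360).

27997*log(z - 7)/3498 - 25081*log(z - 6)/4400 - 5639*log(z + 4)/2200 + 8057*log(z + 5)/1914 + 30853*log(z**2 + 4)/1229600 - 9171*atan(z/2)/614800 + C

Factor the denominator: (z - 7)*(z - 6)*(z + 4)*(z + 5)*(z**2 + 4).
Partial-fraction decomposition: (30853*z - 18342)/(614800*(z**2 + 4)) + 8057/(1914*(z + 5)) - 5639/(2200*(z + 4)) - 25081/(4400*(z - 6)) + 27997/(3498*(z - 7)).
Integrate each term; A/(z−a) gives A·log|z−a|; the (Bz+D)/(z²+p²) term gives a log and an atan.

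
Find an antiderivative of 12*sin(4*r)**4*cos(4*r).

3*sin(4*r)**5/5 + C

Let u = sin(4*r), so du = (4*cos(4*r)) dr.
Rewriting, the integral becomes 3·∫ u^4 du = 3·u^5/5.
Substituting back, u = sin(4*r).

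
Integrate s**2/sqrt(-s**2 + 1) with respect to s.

-s*sqrt(-s**2 + 1)/2 + asin(s)/2 + C

Substitute s = sin(θ), so ds = cos(θ) dθ and the radical becomes sqrt(-s**2 + 1) = cos(θ) by the Pythagorean identity.
Integrate the resulting trig expression in θ, then back-substitute θ = asin(s), sin(θ) = s, cos(θ) = sqrt(-s**2 + 1) (absorbing any constant into C).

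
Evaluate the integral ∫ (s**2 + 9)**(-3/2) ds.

s/(9*sqrt(s**2 + 9)) + C

Substitute s = 3·tan(θ), so ds = 3·sec(θ)^2 dθ and the radical becomes sqrt(s**2 + 9) = 3·sec(θ) by the Pythagorean identity.
Integrate the resulting trig expression in θ, then back-substitute tan(θ) = s/3, sec(θ) = sqrt(s**2 + 9)/3 (absorbing any constant into C).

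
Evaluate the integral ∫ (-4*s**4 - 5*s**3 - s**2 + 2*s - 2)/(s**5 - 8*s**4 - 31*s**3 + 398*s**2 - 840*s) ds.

Factor the denominator: s*(s - 6)*(s - 5)*(s - 4)*(s + 7).
Partial-fraction decomposition: -3977/(6006*(s + 7)) - 677/(44*(s - 4)) + 1571/(30*(s - 5)) - 3145/(78*(s - 6)) + 1/(420*s).
Integrate each term: A/(s−a) contributes A·log|s−a|.

log(s)/420 - 3145*log(s - 6)/78 + 1571*log(s - 5)/30 - 677*log(s - 4)/44 - 3977*log(s + 7)/6006 + C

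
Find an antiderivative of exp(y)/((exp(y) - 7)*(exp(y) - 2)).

log(exp(y) - 7)/5 - log(exp(y) - 2)/5 + C

Let u = e^y, du = e^y dy.
The integral becomes ∫ du/((u-7)(u-2)); decompose into partial fractions.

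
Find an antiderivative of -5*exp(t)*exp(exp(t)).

Let u = exp(t), so du = (exp(t)) dt.
Rewriting, the integral becomes -5·∫ e^u du = -5·e^u.
Substituting back, u = exp(t).

-5*exp(exp(t)) + C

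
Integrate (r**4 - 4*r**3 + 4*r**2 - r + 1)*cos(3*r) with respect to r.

Use integration by parts with u = r**4 - 4*r**3 + 4*r**2 - r + 1, dv = cos(3*r) dr, so v = sin(3*r)/3.
Apply parts 4 times (tabular method): alternate signs, differentiate u down to 0, integrate dv up.

r**4*sin(3*r)/3 - 4*r**3*sin(3*r)/3 + 4*r**3*cos(3*r)/9 + 8*r**2*sin(3*r)/9 - 4*r**2*cos(3*r)/3 + 5*r*sin(3*r)/9 + 16*r*cos(3*r)/27 + 11*sin(3*r)/81 + 5*cos(3*r)/27 + C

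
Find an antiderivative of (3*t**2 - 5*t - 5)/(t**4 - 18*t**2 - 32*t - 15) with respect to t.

5*log(t - 5)/32 + log(t + 1) - 37*log(t + 3)/32 + 1/(4*t + 4) + C

Factor the denominator: (t - 5)*(t + 1)**2*(t + 3).
Partial-fraction decomposition: -37/(32*(t + 3)) + 1/(t + 1) - 1/(4*(t + 1)**2) + 5/(32*(t - 5)).
Integrate each term; A/(t−a) gives A·log|t−a|; A/(t−a)² gives −A/(t−a).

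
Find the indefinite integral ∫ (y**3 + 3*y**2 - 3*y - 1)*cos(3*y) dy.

y**3*sin(3*y)/3 + y**2*sin(3*y) + y**2*cos(3*y)/3 - 11*y*sin(3*y)/9 + 2*y*cos(3*y)/3 - 5*sin(3*y)/9 - 11*cos(3*y)/27 + C

Use integration by parts with u = y**3 + 3*y**2 - 3*y - 1, dv = cos(3*y) dy, so v = sin(3*y)/3.
Apply parts 3 times (tabular method): alternate signs, differentiate u down to 0, integrate dv up.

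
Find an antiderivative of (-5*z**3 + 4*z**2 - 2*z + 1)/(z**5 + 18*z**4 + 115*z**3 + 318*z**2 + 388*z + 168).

2*log(z + 1)/5 + 889*log(z + 2)/400 - 1237*log(z + 6)/80 + 321*log(z + 7)/25 + 61/(20*z + 40) + C

Factor the denominator: (z + 1)*(z + 2)**2*(z + 6)*(z + 7).
Partial-fraction decomposition: 321/(25*(z + 7)) - 1237/(80*(z + 6)) + 889/(400*(z + 2)) - 61/(20*(z + 2)**2) + 2/(5*(z + 1)).
Integrate each term; A/(z−a) gives A·log|z−a|; A/(z−a)² gives −A/(z−a).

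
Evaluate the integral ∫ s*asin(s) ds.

s**2*asin(s)/2 + s*sqrt(-s**2 + 1)/4 - asin(s)/4 + C

Use integration by parts with u = arcsin(s), dv = s ds.
Then du = 1/sqrt(-s**2 + 1) ds.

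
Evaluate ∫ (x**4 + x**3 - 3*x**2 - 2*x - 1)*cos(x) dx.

Use integration by parts with u = x**4 + x**3 - 3*x**2 - 2*x - 1, dv = cos(x) dx, so v = sin(x).
Apply parts 4 times (tabular method): alternate signs, differentiate u down to 0, integrate dv up.

x**4*sin(x) + x**3*sin(x) + 4*x**3*cos(x) - 15*x**2*sin(x) + 3*x**2*cos(x) - 8*x*sin(x) - 30*x*cos(x) + 29*sin(x) - 8*cos(x) + C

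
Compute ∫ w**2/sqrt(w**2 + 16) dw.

Substitute w = 4·tan(θ), so dw = 4·sec(θ)^2 dθ and the radical becomes sqrt(w**2 + 16) = 4·sec(θ) by the Pythagorean identity.
Integrate the resulting trig expression in θ, then back-substitute tan(θ) = w/4, sec(θ) = sqrt(w**2 + 16)/4 (absorbing any constant into C).

w*sqrt(w**2 + 16)/2 - 8*log(w + sqrt(w**2 + 16)) + C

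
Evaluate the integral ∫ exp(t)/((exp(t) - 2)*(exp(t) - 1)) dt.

log(exp(t) - 2) - log(exp(t) - 1) + C

Let u = e^t, du = e^t dt.
The integral becomes ∫ du/((u-1)(u-2)); decompose into partial fractions.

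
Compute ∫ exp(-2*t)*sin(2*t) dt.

-exp(-2*t)*sin(2*t)/4 - exp(-2*t)*cos(2*t)/4 + C

Let I denote the integral. Integrate by parts with u = sin(2*t), dv = exp(-2*t) dt, so v = -exp(-2*t)/2: I = -exp(-2*t)*sin(2*t)/2 + ∫ exp(-2*t)*cos(2*t) dt.
Apply parts again with u = cos(2*t), dv = exp(-2*t) dt: ∫ exp(-2*t)*cos(2*t) dt = -exp(-2*t)*cos(2*t)/2 − I. Substituting back brings back I: I = -exp(-2*t)*sin(2*t)/2 - exp(-2*t)*cos(2*t)/2 − I.
Solving for I: (1 + 1)·I equals the remaining terms, so I = (1/2)·(-exp(-2*t)*sin(2*t)/2 - exp(-2*t)*cos(2*t)/2).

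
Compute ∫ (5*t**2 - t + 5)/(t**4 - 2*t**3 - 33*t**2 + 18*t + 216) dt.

Factor the denominator: (t - 6)*(t - 3)*(t + 3)*(t + 4).
Partial-fraction decomposition: -89/(70*(t + 4)) + 53/(54*(t + 3)) - 47/(126*(t - 3)) + 179/(270*(t - 6)).
Integrate each term: A/(t−a) contributes A·log|t−a|.

179*log(t - 6)/270 - 47*log(t - 3)/126 + 53*log(t + 3)/54 - 89*log(t + 4)/70 + C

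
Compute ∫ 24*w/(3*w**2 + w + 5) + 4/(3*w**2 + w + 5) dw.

4*log(3*w**2 + w + 5) + C

Let u = 3*w**2 + w + 5, so du = (6*w + 1) dw.
Rewriting, the integral becomes 4·∫ 1/u du = 4·log(u).
Substituting back, u = 3*w**2 + w + 5.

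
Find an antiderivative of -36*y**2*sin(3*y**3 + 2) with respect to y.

4*cos(3*y**3 + 2) + C

Let u = 3*y**3 + 2, so du = (9*y**2) dy.
Rewriting, the integral becomes -4·∫ sin(u) du = -4·-cos(u).
Substituting back, u = 3*y**3 + 2.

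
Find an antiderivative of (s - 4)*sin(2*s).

-s*cos(2*s)/2 + sin(2*s)/4 + 2*cos(2*s) + C

Use integration by parts with u = s - 4, dv = sin(2*s) ds, so v = -cos(2*s)/2.
Apply parts 1 times (tabular method): alternate signs, differentiate u down to 0, integrate dv up.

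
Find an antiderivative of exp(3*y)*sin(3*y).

exp(3*y)*sin(3*y)/6 - exp(3*y)*cos(3*y)/6 + C

Let I denote the integral. Integrate by parts with u = sin(3*y), dv = exp(3*y) dy, so v = exp(3*y)/3: I = exp(3*y)*sin(3*y)/3 − ∫ exp(3*y)*cos(3*y) dy.
Apply parts again with u = cos(3*y), dv = exp(3*y) dy: ∫ exp(3*y)*cos(3*y) dy = exp(3*y)*cos(3*y)/3 + I. Substituting back brings back I: I = exp(3*y)*sin(3*y)/3 - exp(3*y)*cos(3*y)/3 − I.
Solving for I: (1 + 1)·I equals the remaining terms, so I = (1/2)·(exp(3*y)*sin(3*y)/3 - exp(3*y)*cos(3*y)/3).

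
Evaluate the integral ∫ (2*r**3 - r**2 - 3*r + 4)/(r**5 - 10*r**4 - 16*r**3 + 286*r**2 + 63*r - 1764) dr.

Factor the denominator: (r - 7)**2*(r - 3)*(r + 3)*(r + 4).
Partial-fraction decomposition: -128/(847*(r + 4)) + 1/(12*(r + 3)) + 5/(84*(r - 3)) + 1/(121*(r - 7)) + 31/(22*(r - 7)**2).
Integrate each term; A/(r−a) gives A·log|r−a|; A/(r−a)² gives −A/(r−a).

log(r - 7)/121 + 5*log(r - 3)/84 + log(r + 3)/12 - 128*log(r + 4)/847 - 31/(22*r - 154) + C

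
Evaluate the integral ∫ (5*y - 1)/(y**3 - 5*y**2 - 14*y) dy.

Factor the denominator: y*(y - 7)*(y + 2).
Partial-fraction decomposition: -11/(18*(y + 2)) + 34/(63*(y - 7)) + 1/(14*y).
Integrate each term: A/(y−a) contributes A·log|y−a|.

log(y)/14 + 34*log(y - 7)/63 - 11*log(y + 2)/18 + C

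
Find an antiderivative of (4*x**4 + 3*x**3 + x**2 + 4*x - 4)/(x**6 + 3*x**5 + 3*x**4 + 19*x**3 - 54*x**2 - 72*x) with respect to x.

Factor the denominator: x*(x - 2)*(x + 1)*(x + 4)*(x**2 + 9).
Partial-fraction decomposition: (778*x + 4923)/(2925*(x**2 + 9)) - 23/(50*(x + 4)) - 1/(15*(x + 1)) + 8/(39*(x - 2)) + 1/(18*x).
Integrate each term; A/(x−a) gives A·log|x−a|; the (Bx+D)/(x²+p²) term gives a log and an atan.

log(x)/18 + 8*log(x - 2)/39 - log(x + 1)/15 - 23*log(x + 4)/50 + 389*log(x**2 + 9)/2925 + 547*atan(x/3)/975 + C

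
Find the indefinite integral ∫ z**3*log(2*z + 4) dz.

Use integration by parts with u = log(2*z + 4), dv = z**3 dz.
Then du = 2/(2*z + 4) dz and v = z**4/4.

z**4*log(2*z + 4)/4 - z**4/16 + z**3/6 - z**2/2 + 2*z - 4*log(z + 2) + C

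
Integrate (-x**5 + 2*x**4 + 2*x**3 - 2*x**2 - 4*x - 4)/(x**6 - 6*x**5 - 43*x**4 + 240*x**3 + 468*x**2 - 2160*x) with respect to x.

Factor the denominator: x*(x - 6)**2*(x - 3)*(x + 4)*(x + 5).
Partial-fraction decomposition: -4091/(4840*(x + 5)) + 347/(700*(x + 4)) - 61/(1512*(x - 3)) - 16661/(27225*(x - 6)) - 1213/(495*(x - 6)**2) + 1/(540*x).
Integrate each term; A/(x−a) gives A·log|x−a|; A/(x−a)² gives −A/(x−a).

log(x)/540 - 16661*log(x - 6)/27225 - 61*log(x - 3)/1512 + 347*log(x + 4)/700 - 4091*log(x + 5)/4840 + 1213/(495*x - 2970) + C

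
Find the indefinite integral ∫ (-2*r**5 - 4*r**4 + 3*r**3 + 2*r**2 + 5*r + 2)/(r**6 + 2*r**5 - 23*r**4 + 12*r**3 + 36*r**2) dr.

Factor the denominator: r**2*(r - 3)*(r - 2)*(r + 1)*(r + 6).
Partial-fraction decomposition: -2441/(3240*(r + 6)) - 1/(10*(r + 1)) + 7/(8*(r - 2)) - 347/(162*(r - 3)) + 13/(108*r) + 1/(18*r**2).
Integrate each term; A/(r−a) gives A·log|r−a|; A/(r−a)² gives −A/(r−a).

13*log(r)/108 - 347*log(r - 3)/162 + 7*log(r - 2)/8 - log(r + 1)/10 - 2441*log(r + 6)/3240 - 1/(18*r) + C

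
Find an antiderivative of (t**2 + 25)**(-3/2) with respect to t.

Substitute t = 5·tan(θ), so dt = 5·sec(θ)^2 dθ and the radical becomes sqrt(t**2 + 25) = 5·sec(θ) by the Pythagorean identity.
Integrate the resulting trig expression in θ, then back-substitute tan(θ) = t/5, sec(θ) = sqrt(t**2 + 25)/5 (absorbing any constant into C).

t/(25*sqrt(t**2 + 25)) + C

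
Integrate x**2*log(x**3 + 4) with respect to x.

x**3*log(x**3 + 4)/3 - x**3/3 + 4*log(x**3 + 4)/3 + C

Let u = x**3 + 4, so du = (3*x**2) dx.
The integral becomes (1/3)·∫ log(u) du; integrate by parts with u′=log(u), dv′=du.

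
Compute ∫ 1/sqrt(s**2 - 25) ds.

Substitute s = 5·sec(θ), so ds = 5·sec(θ)*tan(θ) dθ and the radical becomes sqrt(s**2 - 25) = 5·tan(θ) by the Pythagorean identity.
Integrate the resulting trig expression in θ, then back-substitute sec(θ) = s/5, tan(θ) = sqrt(s**2 - 25)/5 (absorbing any constant into C).

log(s + sqrt(s**2 - 25)) + C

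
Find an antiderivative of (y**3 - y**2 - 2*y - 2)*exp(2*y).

Use integration by parts with u = y**3 - y**2 - 2*y - 2, dv = exp(2*y) dy, so v = exp(2*y)/2.
Apply parts 3 times (tabular method): alternate signs, differentiate u down to 0, integrate dv up.

(4*y**3 - 10*y**2 + 2*y - 9)*exp(2*y)/8 + C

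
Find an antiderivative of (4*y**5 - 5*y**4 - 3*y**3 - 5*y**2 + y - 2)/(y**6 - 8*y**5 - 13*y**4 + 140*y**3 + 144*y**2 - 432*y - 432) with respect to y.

14057*log(y - 6)/4536 + log(y - 2)/240 + log(y + 1)/21 - 13*log(y + 2)/16 + 673*log(y + 3)/405 - 425/(36*y - 216) + C

Factor the denominator: (y - 6)**2*(y - 2)*(y + 1)*(y + 2)*(y + 3).
Partial-fraction decomposition: 673/(405*(y + 3)) - 13/(16*(y + 2)) + 1/(21*(y + 1)) + 1/(240*(y - 2)) + 14057/(4536*(y - 6)) + 425/(36*(y - 6)**2).
Integrate each term; A/(y−a) gives A·log|y−a|; A/(y−a)² gives −A/(y−a).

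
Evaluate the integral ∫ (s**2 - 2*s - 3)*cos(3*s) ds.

s**2*sin(3*s)/3 - 2*s*sin(3*s)/3 + 2*s*cos(3*s)/9 - 29*sin(3*s)/27 - 2*cos(3*s)/9 + C

Use integration by parts with u = s**2 - 2*s - 3, dv = cos(3*s) ds, so v = sin(3*s)/3.
Apply parts 2 times (tabular method): alternate signs, differentiate u down to 0, integrate dv up.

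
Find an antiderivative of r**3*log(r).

r**4*log(r)/4 - r**4/16 + C

Use integration by parts with u = log(r), dv = r**3 dr.
Then du = 1/r dr and v = r**4/4.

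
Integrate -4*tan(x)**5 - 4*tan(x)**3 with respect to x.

-tan(x)**4 + C

Let u = tan(x), so du = (tan(x)**2 + 1) dx.
Rewriting, the integral becomes -4·∫ u^3 du = -4·u^4/4.
Substituting back, u = tan(x).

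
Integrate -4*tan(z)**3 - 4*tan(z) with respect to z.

-2*tan(z)**2 + C

Let u = tan(z), so du = (tan(z)**2 + 1) dz.
Rewriting, the integral becomes -4·∫ u^1 du = -4·u^2/2.
Substituting back, u = tan(z).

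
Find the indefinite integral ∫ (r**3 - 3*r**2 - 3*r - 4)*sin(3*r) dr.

-r**3*cos(3*r)/3 + r**2*sin(3*r)/3 + r**2*cos(3*r) - 2*r*sin(3*r)/3 + 11*r*cos(3*r)/9 - 11*sin(3*r)/27 + 10*cos(3*r)/9 + C

Use integration by parts with u = r**3 - 3*r**2 - 3*r - 4, dv = sin(3*r) dr, so v = -cos(3*r)/3.
Apply parts 3 times (tabular method): alternate signs, differentiate u down to 0, integrate dv up.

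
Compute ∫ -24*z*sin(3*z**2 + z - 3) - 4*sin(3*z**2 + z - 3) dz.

4*cos(3*z**2 + z - 3) + C

Let u = 3*z**2 + z - 3, so du = (6*z + 1) dz.
Rewriting, the integral becomes -4·∫ sin(u) du = -4·-cos(u).
Substituting back, u = 3*z**2 + z - 3.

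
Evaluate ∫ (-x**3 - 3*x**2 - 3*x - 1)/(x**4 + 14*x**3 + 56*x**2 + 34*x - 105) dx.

Factor the denominator: (x - 1)*(x + 3)*(x + 5)*(x + 7).
Partial-fraction decomposition: -27/(8*(x + 7)) + 8/(3*(x + 5)) - 1/(4*(x + 3)) - 1/(24*(x - 1)).
Integrate each term: A/(x−a) contributes A·log|x−a|.

-log(x - 1)/24 - log(x + 3)/4 + 8*log(x + 5)/3 - 27*log(x + 7)/8 + C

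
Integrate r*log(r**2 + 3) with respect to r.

r**2*log(r**2 + 3)/2 - r**2/2 + 3*log(r**2 + 3)/2 + C

Let u = r**2 + 3, so du = (2*r) dr.
The integral becomes (1/2)·∫ log(u) du; integrate by parts with u′=log(u), dv′=du.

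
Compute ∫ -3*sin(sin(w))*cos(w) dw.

Let u = sin(w), so du = (cos(w)) dw.
Rewriting, the integral becomes -3·∫ sin(u) du = -3·-cos(u).
Substituting back, u = sin(w).

3*cos(sin(w)) + C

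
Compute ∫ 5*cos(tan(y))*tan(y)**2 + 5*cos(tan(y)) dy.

5*sin(tan(y)) + C

Let u = tan(y), so du = (tan(y)**2 + 1) dy.
Rewriting, the integral becomes 5·∫ cos(u) du = 5·sin(u).
Substituting back, u = tan(y).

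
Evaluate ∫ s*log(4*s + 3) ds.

Use integration by parts with u = log(4*s + 3), dv = s ds.
Then du = 4/(4*s + 3) ds and v = s**2/2.

s**2*log(4*s + 3)/2 - s**2/4 + 3*s/8 - 9*log(4*s + 3)/32 + C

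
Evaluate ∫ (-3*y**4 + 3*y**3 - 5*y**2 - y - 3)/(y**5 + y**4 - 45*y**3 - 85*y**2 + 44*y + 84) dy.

Factor the denominator: (y - 7)*(y - 1)*(y + 1)*(y + 2)*(y + 6).
Partial-fraction decomposition: -4713/(1820*(y + 6)) + 31/(36*(y + 2)) - 13/(80*(y + 1)) + 1/(28*(y - 1)) - 2143/(1872*(y - 7)).
Integrate each term: A/(y−a) contributes A·log|y−a|.

-2143*log(y - 7)/1872 + log(y - 1)/28 - 13*log(y + 1)/80 + 31*log(y + 2)/36 - 4713*log(y + 6)/1820 + C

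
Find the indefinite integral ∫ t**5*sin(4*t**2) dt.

-t**4*cos(4*t**2)/8 + t**2*sin(4*t**2)/16 + cos(4*t**2)/64 + C

Let u = t², du = 2t dt; rewrite as (1/2)∫ u^2·sin(4u) du.
Now integrate by parts 2 times.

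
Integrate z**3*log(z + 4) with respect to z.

z**4*log(z + 4)/4 - z**4/16 + z**3/3 - 2*z**2 + 16*z - 64*log(z + 4) + C

Use integration by parts with u = log(z + 4), dv = z**3 dz.
Then du = 1/(z + 4) dz and v = z**4/4.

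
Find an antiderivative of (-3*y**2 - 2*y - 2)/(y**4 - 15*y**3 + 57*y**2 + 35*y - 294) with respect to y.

Factor the denominator: (y - 7)**2*(y - 3)*(y + 2).
Partial-fraction decomposition: 2/(81*(y + 2)) - 7/(16*(y - 3)) + 535/(1296*(y - 7)) - 163/(36*(y - 7)**2).
Integrate each term; A/(y−a) gives A·log|y−a|; A/(y−a)² gives −A/(y−a).

535*log(y - 7)/1296 - 7*log(y - 3)/16 + 2*log(y + 2)/81 + 163/(36*y - 252) + C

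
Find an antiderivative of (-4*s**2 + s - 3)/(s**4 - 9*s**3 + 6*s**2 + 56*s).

-3*log(s)/56 - 64*log(s - 7)/63 + 7*log(s - 4)/8 + 7*log(s + 2)/36 + C

Factor the denominator: s*(s - 7)*(s - 4)*(s + 2).
Partial-fraction decomposition: 7/(36*(s + 2)) + 7/(8*(s - 4)) - 64/(63*(s - 7)) - 3/(56*s).
Integrate each term: A/(s−a) contributes A·log|s−a|.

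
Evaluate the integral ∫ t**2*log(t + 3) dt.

Use integration by parts with u = log(t + 3), dv = t**2 dt.
Then du = 1/(t + 3) dt and v = t**3/3.

t**3*log(t + 3)/3 - t**3/9 + t**2/2 - 3*t + 9*log(t + 3) + C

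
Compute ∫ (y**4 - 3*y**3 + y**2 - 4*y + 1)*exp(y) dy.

Use integration by parts with u = y**4 - 3*y**3 + y**2 - 4*y + 1, dv = exp(y) dy, so v = exp(y).
Apply parts 4 times (tabular method): alternate signs, differentiate u down to 0, integrate dv up.

(y**4 - 7*y**3 + 22*y**2 - 48*y + 49)*exp(y) + C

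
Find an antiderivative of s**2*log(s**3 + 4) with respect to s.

Let u = s**3 + 4, so du = (3*s**2) ds.
The integral becomes (1/3)·∫ log(u) du; integrate by parts with u′=log(u), dv′=du.

s**3*log(s**3 + 4)/3 - s**3/3 + 4*log(s**3 + 4)/3 + C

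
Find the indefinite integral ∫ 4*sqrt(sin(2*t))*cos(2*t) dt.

4*sin(2*t)**(3/2)/3 + C

Let u = sin(2*t), so du = (2*cos(2*t)) dt.
Rewriting, the integral becomes 2·∫ √u du = 2·(2/3)u^(3/2).
Substituting back, u = sin(2*t).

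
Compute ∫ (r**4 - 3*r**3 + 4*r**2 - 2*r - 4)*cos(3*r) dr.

Use integration by parts with u = r**4 - 3*r**3 + 4*r**2 - 2*r - 4, dv = cos(3*r) dr, so v = sin(3*r)/3.
Apply parts 4 times (tabular method): alternate signs, differentiate u down to 0, integrate dv up.

r**4*sin(3*r)/3 - r**3*sin(3*r) + 4*r**3*cos(3*r)/9 + 8*r**2*sin(3*r)/9 - r**2*cos(3*r) + 16*r*cos(3*r)/27 - 124*sin(3*r)/81 + C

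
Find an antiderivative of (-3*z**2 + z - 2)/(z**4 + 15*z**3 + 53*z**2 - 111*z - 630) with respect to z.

Factor the denominator: (z - 3)*(z + 5)*(z + 6)*(z + 7).
Partial-fraction decomposition: 39/(5*(z + 7)) - 116/(9*(z + 6)) + 41/(8*(z + 5)) - 13/(360*(z - 3)).
Integrate each term: A/(z−a) contributes A·log|z−a|.

-13*log(z - 3)/360 + 41*log(z + 5)/8 - 116*log(z + 6)/9 + 39*log(z + 7)/5 + C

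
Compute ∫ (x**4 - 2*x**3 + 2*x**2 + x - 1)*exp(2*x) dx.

(2*x**4 - 8*x**3 + 16*x**2 - 14*x + 5)*exp(2*x)/4 + C

Use integration by parts with u = x**4 - 2*x**3 + 2*x**2 + x - 1, dv = exp(2*x) dx, so v = exp(2*x)/2.
Apply parts 4 times (tabular method): alternate signs, differentiate u down to 0, integrate dv up.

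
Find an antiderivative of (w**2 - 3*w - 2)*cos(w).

w**2*sin(w) - 3*w*sin(w) + 2*w*cos(w) - 4*sin(w) - 3*cos(w) + C

Use integration by parts with u = w**2 - 3*w - 2, dv = cos(w) dw, so v = sin(w).
Apply parts 2 times (tabular method): alternate signs, differentiate u down to 0, integrate dv up.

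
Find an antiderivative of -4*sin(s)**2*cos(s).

-4*sin(s)**3/3 + C

Let u = sin(s), so du = (cos(s)) ds.
Rewriting, the integral becomes -4·∫ u^2 du = -4·u^3/3.
Substituting back, u = sin(s).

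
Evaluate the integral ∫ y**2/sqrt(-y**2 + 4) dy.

Substitute y = 2·sin(θ), so dy = 2·cos(θ) dθ and the radical becomes sqrt(-y**2 + 4) = 2·cos(θ) by the Pythagorean identity.
Integrate the resulting trig expression in θ, then back-substitute θ = asin(y/2), sin(θ) = y/2, cos(θ) = sqrt(-y**2 + 4)/2 (absorbing any constant into C).

-y*sqrt(-y**2 + 4)/2 + 2*asin(y/2) + C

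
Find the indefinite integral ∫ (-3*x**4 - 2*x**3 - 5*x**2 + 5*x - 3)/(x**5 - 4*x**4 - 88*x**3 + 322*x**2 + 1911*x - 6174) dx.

Factor the denominator: (x - 7)**2*(x - 3)*(x + 6)*(x + 7).
Partial-fraction decomposition: -170/(49*(x + 7)) + 1223/(507*(x + 6)) - 11/(48*(x - 3)) - 227055/(132496*(x - 7)) - 4051/(364*(x - 7)**2).
Integrate each term; A/(x−a) gives A·log|x−a|; A/(x−a)² gives −A/(x−a).

-227055*log(x - 7)/132496 - 11*log(x - 3)/48 + 1223*log(x + 6)/507 - 170*log(x + 7)/49 + 4051/(364*x - 2548) + C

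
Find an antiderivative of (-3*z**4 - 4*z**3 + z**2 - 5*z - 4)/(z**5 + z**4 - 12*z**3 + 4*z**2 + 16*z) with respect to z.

Factor the denominator: z*(z - 2)**2*(z + 1)*(z + 4).
Partial-fraction decomposition: -10/(9*(z + 4)) - 1/(9*(z + 1)) - 55/(36*(z - 2)) - 5/(2*(z - 2)**2) - 1/(4*z).
Integrate each term; A/(z−a) gives A·log|z−a|; A/(z−a)² gives −A/(z−a).

-log(z)/4 - 55*log(z - 2)/36 - log(z + 1)/9 - 10*log(z + 4)/9 + 5/(2*z - 4) + C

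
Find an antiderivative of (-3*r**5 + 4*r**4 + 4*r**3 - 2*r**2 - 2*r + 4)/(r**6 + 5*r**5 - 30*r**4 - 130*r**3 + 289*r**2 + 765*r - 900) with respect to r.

Factor the denominator: (r - 4)*(r - 3)*(r - 1)*(r + 3)*(r + 5)**2.
Partial-fraction decomposition: -59069/(62208*(r + 5)) + 11339/(864*(r + 5)**2) - 937/(672*(r + 3)) + 5/(864*(r - 1)) + 317/(768*(r - 3)) - 1828/(1701*(r - 4)).
Integrate each term; A/(r−a) gives A·log|r−a|; A/(r−a)² gives −A/(r−a).

-1828*log(r - 4)/1701 + 317*log(r - 3)/768 + 5*log(r - 1)/864 - 937*log(r + 3)/672 - 59069*log(r + 5)/62208 - 11339/(864*r + 4320) + C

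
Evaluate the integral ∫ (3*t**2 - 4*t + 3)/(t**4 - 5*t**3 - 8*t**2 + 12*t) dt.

Factor the denominator: t*(t - 6)*(t - 1)*(t + 2).
Partial-fraction decomposition: -23/(48*(t + 2)) - 2/(15*(t - 1)) + 29/(80*(t - 6)) + 1/(4*t).
Integrate each term: A/(t−a) contributes A·log|t−a|.

log(t)/4 + 29*log(t - 6)/80 - 2*log(t - 1)/15 - 23*log(t + 2)/48 + C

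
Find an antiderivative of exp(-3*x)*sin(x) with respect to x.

Let I denote the integral. Integrate by parts with u = sin(x), dv = exp(-3*x) dx, so v = -exp(-3*x)/3: I = -exp(-3*x)*sin(x)/3 + (1/3)·∫ exp(-3*x)*cos(x) dx.
Apply parts again with u = cos(x), dv = exp(-3*x) dx: ∫ exp(-3*x)*cos(x) dx = -exp(-3*x)*cos(x)/3 − (1/3)·I. Substituting back brings back I: I = -exp(-3*x)*sin(x)/3 - exp(-3*x)*cos(x)/9 − (1/9)·I.
Solving for I: (1 + 1/9)·I equals the remaining terms, so I = (9/10)·(-exp(-3*x)*sin(x)/3 - exp(-3*x)*cos(x)/9).

-3*exp(-3*x)*sin(x)/10 - exp(-3*x)*cos(x)/10 + C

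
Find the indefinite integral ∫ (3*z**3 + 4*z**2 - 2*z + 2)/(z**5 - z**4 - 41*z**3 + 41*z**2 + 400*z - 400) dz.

Factor the denominator: (z - 5)*(z - 4)*(z - 1)*(z + 4)*(z + 5).
Partial-fraction decomposition: -263/(540*(z + 5)) + 59/(180*(z + 4)) + 7/(360*(z - 1)) - 125/(108*(z - 4)) + 467/(360*(z - 5)).
Integrate each term: A/(z−a) contributes A·log|z−a|.

467*log(z - 5)/360 - 125*log(z - 4)/108 + 7*log(z - 1)/360 + 59*log(z + 4)/180 - 263*log(z + 5)/540 + C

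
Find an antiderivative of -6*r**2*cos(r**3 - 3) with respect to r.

Let u = r**3 - 3, so du = (3*r**2) dr.
Rewriting, the integral becomes -2·∫ cos(u) du = -2·sin(u).
Substituting back, u = r**3 - 3.

-2*sin(r**3 - 3) + C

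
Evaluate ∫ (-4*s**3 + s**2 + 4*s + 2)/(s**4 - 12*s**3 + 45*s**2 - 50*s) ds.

-log(s)/25 - 74*log(s - 5)/25 - log(s - 2) + 151/(5*s - 25) + C

Factor the denominator: s*(s - 5)**2*(s - 2).
Partial-fraction decomposition: -1/(s - 2) - 74/(25*(s - 5)) - 151/(5*(s - 5)**2) - 1/(25*s).
Integrate each term; A/(s−a) gives A·log|s−a|; A/(s−a)² gives −A/(s−a).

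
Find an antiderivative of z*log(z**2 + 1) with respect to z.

z**2*log(z**2 + 1)/2 - z**2/2 + log(z**2 + 1)/2 + C

Let u = z**2 + 1, so du = (2*z) dz.
The integral becomes (1/2)·∫ log(u) du; integrate by parts with u′=log(u), dv′=du.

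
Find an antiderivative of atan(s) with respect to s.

Use integration by parts with u = arctan(s), dv = ds.
Then du = 1/(s**2 + 1) ds.

s*atan(s) - log(s**2 + 1)/2 + C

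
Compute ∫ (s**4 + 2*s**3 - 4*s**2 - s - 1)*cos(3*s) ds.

Use integration by parts with u = s**4 + 2*s**3 - 4*s**2 - s - 1, dv = cos(3*s) ds, so v = sin(3*s)/3.
Apply parts 4 times (tabular method): alternate signs, differentiate u down to 0, integrate dv up.

s**4*sin(3*s)/3 + 2*s**3*sin(3*s)/3 + 4*s**3*cos(3*s)/9 - 16*s**2*sin(3*s)/9 + 2*s**2*cos(3*s)/3 - 7*s*sin(3*s)/9 - 32*s*cos(3*s)/27 + 5*sin(3*s)/81 - 7*cos(3*s)/27 + C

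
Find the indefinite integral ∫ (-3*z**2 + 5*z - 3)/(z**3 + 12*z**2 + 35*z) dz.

Factor the denominator: z*(z + 5)*(z + 7).
Partial-fraction decomposition: -185/(14*(z + 7)) + 103/(10*(z + 5)) - 3/(35*z).
Integrate each term: A/(z−a) contributes A·log|z−a|.

-3*log(z)/35 + 103*log(z + 5)/10 - 185*log(z + 7)/14 + C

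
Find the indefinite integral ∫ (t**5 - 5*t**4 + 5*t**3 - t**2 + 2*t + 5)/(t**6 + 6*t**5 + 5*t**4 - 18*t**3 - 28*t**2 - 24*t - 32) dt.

Factor the denominator: (t - 2)*(t + 2)**2*(t + 4)*(t**2 + 1).
Partial-fraction decomposition: (4*t + 1)/(85*(t**2 + 1)) + 881/(136*(t + 4)) - 883/(160*(t + 2)) + 31/(8*(t + 2)**2) - 1/(160*(t - 2)).
Integrate each term; A/(t−a) gives A·log|t−a|; the (Bt+D)/(t²+p²) term gives a log and an atan.

-log(t - 2)/160 - 883*log(t + 2)/160 + 881*log(t + 4)/136 + 2*log(t**2 + 1)/85 + atan(t)/85 - 31/(8*t + 16) + C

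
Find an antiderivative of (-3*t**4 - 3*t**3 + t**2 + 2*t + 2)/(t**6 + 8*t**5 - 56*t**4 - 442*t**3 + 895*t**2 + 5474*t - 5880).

Factor the denominator: (t - 6)*(t - 4)*(t - 1)*(t + 5)*(t + 7)**2.
Partial-fraction decomposition: -1375787/(2617472*(t + 7)) - 6137/(2288*(t + 7)**2) + 1483/(2376*(t + 5)) - 1/(5760*(t - 1)) + 467/(3267*(t - 4)) - 2243/(9295*(t - 6)).
Integrate each term; A/(t−a) gives A·log|t−a|; A/(t−a)² gives −A/(t−a).

-2243*log(t - 6)/9295 + 467*log(t - 4)/3267 - log(t - 1)/5760 + 1483*log(t + 5)/2376 - 1375787*log(t + 7)/2617472 + 6137/(2288*t + 16016) + C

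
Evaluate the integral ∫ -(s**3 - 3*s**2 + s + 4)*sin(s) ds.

Use integration by parts with u = s**3 - 3*s**2 + s + 4, dv = -sin(s) ds, so v = cos(s).
Apply parts 3 times (tabular method): alternate signs, differentiate u down to 0, integrate dv up.

s**3*cos(s) - 3*s**2*sin(s) - 3*s**2*cos(s) + 6*s*sin(s) - 5*s*cos(s) + 5*sin(s) + 10*cos(s) + C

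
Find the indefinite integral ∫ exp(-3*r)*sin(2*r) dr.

Let I denote the integral. Integrate by parts with u = sin(2*r), dv = exp(-3*r) dr, so v = -exp(-3*r)/3: I = -exp(-3*r)*sin(2*r)/3 + (2/3)·∫ exp(-3*r)*cos(2*r) dr.
Apply parts again with u = cos(2*r), dv = exp(-3*r) dr: ∫ exp(-3*r)*cos(2*r) dr = -exp(-3*r)*cos(2*r)/3 − (2/3)·I. Substituting back brings back I: I = -exp(-3*r)*sin(2*r)/3 - 2*exp(-3*r)*cos(2*r)/9 − (4/9)·I.
Solving for I: (1 + 4/9)·I equals the remaining terms, so I = (9/13)·(-exp(-3*r)*sin(2*r)/3 - 2*exp(-3*r)*cos(2*r)/9).

-3*exp(-3*r)*sin(2*r)/13 - 2*exp(-3*r)*cos(2*r)/13 + C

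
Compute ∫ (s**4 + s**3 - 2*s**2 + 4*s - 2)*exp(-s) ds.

Use integration by parts with u = s**4 + s**3 - 2*s**2 + 4*s - 2, dv = exp(-s) ds, so v = -exp(-s).
Apply parts 4 times (tabular method): alternate signs, differentiate u down to 0, integrate dv up.

(-s**4 - 5*s**3 - 13*s**2 - 30*s - 28)*exp(-s) + C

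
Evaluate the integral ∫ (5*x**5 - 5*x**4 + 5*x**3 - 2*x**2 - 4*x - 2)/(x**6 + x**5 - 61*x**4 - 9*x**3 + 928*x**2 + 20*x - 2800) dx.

396665*log(x - 5)/190512 + 17*log(x - 2)/324 + 141*log(x + 2)/980 - 1123*log(x + 4)/486 + 32609*log(x + 7)/6480 - 4351/(756*x - 3780) + C

Factor the denominator: (x - 5)**2*(x - 2)*(x + 2)*(x + 4)*(x + 7).
Partial-fraction decomposition: 32609/(6480*(x + 7)) - 1123/(486*(x + 4)) + 141/(980*(x + 2)) + 17/(324*(x - 2)) + 396665/(190512*(x - 5)) + 4351/(756*(x - 5)**2).
Integrate each term; A/(x−a) gives A·log|x−a|; A/(x−a)² gives −A/(x−a).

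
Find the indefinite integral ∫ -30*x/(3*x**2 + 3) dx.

-5*log(3*x**2 + 3) + C

Let u = 3*x**2 + 3, so du = (6*x) dx.
Rewriting, the integral becomes -5·∫ 1/u du = -5·log(u).
Substituting back, u = 3*x**2 + 3.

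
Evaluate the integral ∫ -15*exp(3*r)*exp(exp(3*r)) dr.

-5*exp(exp(3*r)) + C

Let u = exp(3*r), so du = (3*exp(3*r)) dr.
Rewriting, the integral becomes -5·∫ e^u du = -5·e^u.
Substituting back, u = exp(3*r).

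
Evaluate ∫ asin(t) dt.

t*asin(t) + sqrt(-t**2 + 1) + C

Use integration by parts with u = arcsin(t), dv = dt.
Then du = 1/sqrt(-t**2 + 1) dt.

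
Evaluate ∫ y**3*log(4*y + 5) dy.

y**4*log(4*y + 5)/4 - y**4/16 + 5*y**3/48 - 25*y**2/128 + 125*y/256 - 625*log(4*y + 5)/1024 + C

Use integration by parts with u = log(4*y + 5), dv = y**3 dy.
Then du = 4/(4*y + 5) dy and v = y**4/4.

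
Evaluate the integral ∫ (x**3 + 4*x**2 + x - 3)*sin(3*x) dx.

Use integration by parts with u = x**3 + 4*x**2 + x - 3, dv = sin(3*x) dx, so v = -cos(3*x)/3.
Apply parts 3 times (tabular method): alternate signs, differentiate u down to 0, integrate dv up.

-x**3*cos(3*x)/3 + x**2*sin(3*x)/3 - 4*x**2*cos(3*x)/3 + 8*x*sin(3*x)/9 - x*cos(3*x)/9 + sin(3*x)/27 + 35*cos(3*x)/27 + C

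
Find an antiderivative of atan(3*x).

x*atan(3*x) - log(9*x**2 + 1)/6 + C

Use integration by parts with u = arctan(3*x), dv = dx.
Then du = 3/(9*x**2 + 1) dx.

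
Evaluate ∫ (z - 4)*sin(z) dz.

-z*cos(z) + sin(z) + 4*cos(z) + C

Use integration by parts with u = z - 4, dv = sin(z) dz, so v = -cos(z).
Apply parts 1 times (tabular method): alternate signs, differentiate u down to 0, integrate dv up.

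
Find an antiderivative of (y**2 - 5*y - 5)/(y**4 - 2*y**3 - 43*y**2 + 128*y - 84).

Factor the denominator: (y - 6)*(y - 2)*(y - 1)*(y + 7).
Partial-fraction decomposition: -79/(936*(y + 7)) - 9/(40*(y - 1)) + 11/(36*(y - 2)) + 1/(260*(y - 6)).
Integrate each term: A/(y−a) contributes A·log|y−a|.

log(y - 6)/260 + 11*log(y - 2)/36 - 9*log(y - 1)/40 - 79*log(y + 7)/936 + C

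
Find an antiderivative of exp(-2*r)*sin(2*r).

-exp(-2*r)*sin(2*r)/4 - exp(-2*r)*cos(2*r)/4 + C

Let I denote the integral. Integrate by parts with u = sin(2*r), dv = exp(-2*r) dr, so v = -exp(-2*r)/2: I = -exp(-2*r)*sin(2*r)/2 + ∫ exp(-2*r)*cos(2*r) dr.
Apply parts again with u = cos(2*r), dv = exp(-2*r) dr: ∫ exp(-2*r)*cos(2*r) dr = -exp(-2*r)*cos(2*r)/2 − I. Substituting back brings back I: I = -exp(-2*r)*sin(2*r)/2 - exp(-2*r)*cos(2*r)/2 − I.
Solving for I: (1 + 1)·I equals the remaining terms, so I = (1/2)·(-exp(-2*r)*sin(2*r)/2 - exp(-2*r)*cos(2*r)/2).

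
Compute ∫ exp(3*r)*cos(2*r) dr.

2*exp(3*r)*sin(2*r)/13 + 3*exp(3*r)*cos(2*r)/13 + C

Let I denote the integral. Integrate by parts with u = cos(2*r), dv = exp(3*r) dr, so v = exp(3*r)/3: I = exp(3*r)*cos(2*r)/3 + (2/3)·∫ exp(3*r)*sin(2*r) dr.
Apply parts again with u = sin(2*r), dv = exp(3*r) dr: ∫ exp(3*r)*sin(2*r) dr = exp(3*r)*sin(2*r)/3 − (2/3)·I. Substituting back brings back I: I = 2*exp(3*r)*sin(2*r)/9 + exp(3*r)*cos(2*r)/3 − (4/9)·I.
Solving for I: (1 + 4/9)·I equals the remaining terms, so I = (9/13)·(2*exp(3*r)*sin(2*r)/9 + exp(3*r)*cos(2*r)/3).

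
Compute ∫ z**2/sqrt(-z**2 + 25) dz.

-z*sqrt(-z**2 + 25)/2 + 25*asin(z/5)/2 + C

Substitute z = 5·sin(θ), so dz = 5·cos(θ) dθ and the radical becomes sqrt(-z**2 + 25) = 5·cos(θ) by the Pythagorean identity.
Integrate the resulting trig expression in θ, then back-substitute θ = asin(z/5), sin(θ) = z/5, cos(θ) = sqrt(-z**2 + 25)/5 (absorbing any constant into C).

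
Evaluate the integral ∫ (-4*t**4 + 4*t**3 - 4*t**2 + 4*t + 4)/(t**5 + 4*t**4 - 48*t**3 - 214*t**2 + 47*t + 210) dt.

-2099*log(t - 7)/1872 - log(t - 1)/126 - 3*log(t + 1)/80 + 779*log(t + 5)/72 - 6212*log(t + 6)/455 + C

Factor the denominator: (t - 7)*(t - 1)*(t + 1)*(t + 5)*(t + 6).
Partial-fraction decomposition: -6212/(455*(t + 6)) + 779/(72*(t + 5)) - 3/(80*(t + 1)) - 1/(126*(t - 1)) - 2099/(1872*(t - 7)).
Integrate each term: A/(t−a) contributes A·log|t−a|.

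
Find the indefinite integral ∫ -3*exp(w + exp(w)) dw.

Let u = exp(w), so du = (exp(w)) dw.
Rewriting, the integral becomes -3·∫ e^u du = -3·e^u.
Substituting back, u = exp(w).

-3*exp(exp(w)) + C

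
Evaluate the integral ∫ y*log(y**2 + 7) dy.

y**2*log(y**2 + 7)/2 - y**2/2 + 7*log(y**2 + 7)/2 + C

Let u = y**2 + 7, so du = (2*y) dy.
The integral becomes (1/2)·∫ log(u) du; integrate by parts with u′=log(u), dv′=du.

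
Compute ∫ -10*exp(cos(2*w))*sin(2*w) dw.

5*exp(cos(2*w)) + C

Let u = cos(2*w), so du = (-2*sin(2*w)) dw.
Rewriting, the integral becomes 5·∫ e^u du = 5·e^u.
Substituting back, u = cos(2*w).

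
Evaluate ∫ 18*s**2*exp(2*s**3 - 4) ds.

3*exp(2*s**3 - 4) + C

Let u = 2*s**3 - 4, so du = (6*s**2) ds.
Rewriting, the integral becomes 3·∫ e^u du = 3·e^u.
Substituting back, u = 2*s**3 - 4.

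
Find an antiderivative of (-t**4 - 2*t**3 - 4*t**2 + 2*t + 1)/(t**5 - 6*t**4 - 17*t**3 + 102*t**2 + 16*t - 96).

Factor the denominator: (t - 6)*(t - 4)*(t - 1)*(t + 1)*(t + 4).
Partial-fraction decomposition: -199/(1200*(t + 4)) + 2/(105*(t + 1)) - 2/(75*(t - 1)) + 439/(240*(t - 4)) - 1859/(700*(t - 6)).
Integrate each term: A/(t−a) contributes A·log|t−a|.

-1859*log(t - 6)/700 + 439*log(t - 4)/240 - 2*log(t - 1)/75 + 2*log(t + 1)/105 - 199*log(t + 4)/1200 + C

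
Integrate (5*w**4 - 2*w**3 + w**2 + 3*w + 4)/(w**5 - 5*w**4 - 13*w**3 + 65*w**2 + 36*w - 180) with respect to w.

139*log(w - 5)/16 - 373*log(w - 3)/60 + 13*log(w - 2)/10 - 7*log(w + 2)/10 + 463*log(w + 3)/240 + C

Factor the denominator: (w - 5)*(w - 3)*(w - 2)*(w + 2)*(w + 3).
Partial-fraction decomposition: 463/(240*(w + 3)) - 7/(10*(w + 2)) + 13/(10*(w - 2)) - 373/(60*(w - 3)) + 139/(16*(w - 5)).
Integrate each term: A/(w−a) contributes A·log|w−a|.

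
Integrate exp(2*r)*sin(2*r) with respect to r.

exp(2*r)*sin(2*r)/4 - exp(2*r)*cos(2*r)/4 + C

Let I denote the integral. Integrate by parts with u = sin(2*r), dv = exp(2*r) dr, so v = exp(2*r)/2: I = exp(2*r)*sin(2*r)/2 − ∫ exp(2*r)*cos(2*r) dr.
Apply parts again with u = cos(2*r), dv = exp(2*r) dr: ∫ exp(2*r)*cos(2*r) dr = exp(2*r)*cos(2*r)/2 + I. Substituting back brings back I: I = exp(2*r)*sin(2*r)/2 - exp(2*r)*cos(2*r)/2 − I.
Solving for I: (1 + 1)·I equals the remaining terms, so I = (1/2)·(exp(2*r)*sin(2*r)/2 - exp(2*r)*cos(2*r)/2).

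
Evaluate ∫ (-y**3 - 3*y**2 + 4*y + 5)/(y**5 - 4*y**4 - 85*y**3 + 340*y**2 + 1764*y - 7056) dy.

-457*log(y - 7)/546 + 295*log(y - 6)/312 - 91*log(y - 4)/660 - 89*log(y + 6)/1560 + 173*log(y + 7)/2002 + C

Factor the denominator: (y - 7)*(y - 6)*(y - 4)*(y + 6)*(y + 7).
Partial-fraction decomposition: 173/(2002*(y + 7)) - 89/(1560*(y + 6)) - 91/(660*(y - 4)) + 295/(312*(y - 6)) - 457/(546*(y - 7)).
Integrate each term: A/(y−a) contributes A·log|y−a|.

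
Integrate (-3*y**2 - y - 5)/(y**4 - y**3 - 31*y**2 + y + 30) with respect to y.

Factor the denominator: (y - 6)*(y - 1)*(y + 1)*(y + 5).
Partial-fraction decomposition: 25/(88*(y + 5)) - 1/(8*(y + 1)) + 3/(20*(y - 1)) - 17/(55*(y - 6)).
Integrate each term: A/(y−a) contributes A·log|y−a|.

-17*log(y - 6)/55 + 3*log(y - 1)/20 - log(y + 1)/8 + 25*log(y + 5)/88 + C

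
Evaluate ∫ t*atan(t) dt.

t**2*atan(t)/2 - t/2 + atan(t)/2 + C

Use integration by parts with u = arctan(t), dv = t dt.
Then du = 1/(t**2 + 1) dt.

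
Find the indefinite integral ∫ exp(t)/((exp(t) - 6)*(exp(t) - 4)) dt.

Let u = e^t, du = e^t dt.
The integral becomes ∫ du/((u-6)(u-4)); decompose into partial fractions.

log(exp(t) - 6)/2 - log(exp(t) - 4)/2 + C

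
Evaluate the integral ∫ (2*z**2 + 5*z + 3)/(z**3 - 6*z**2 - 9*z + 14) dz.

Factor the denominator: (z - 7)*(z - 1)*(z + 2).
Partial-fraction decomposition: 1/(27*(z + 2)) - 5/(9*(z - 1)) + 68/(27*(z - 7)).
Integrate each term: A/(z−a) contributes A·log|z−a|.

68*log(z - 7)/27 - 5*log(z - 1)/9 + log(z + 2)/27 + C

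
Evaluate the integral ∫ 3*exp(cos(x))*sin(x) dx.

-3*exp(cos(x)) + C

Let u = cos(x), so du = (-sin(x)) dx.
Rewriting, the integral becomes -3·∫ e^u du = -3·e^u.
Substituting back, u = cos(x).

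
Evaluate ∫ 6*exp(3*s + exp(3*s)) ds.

Let u = exp(3*s), so du = (3*exp(3*s)) ds.
Rewriting, the integral becomes 2·∫ e^u du = 2·e^u.
Substituting back, u = exp(3*s).

2*exp(exp(3*s)) + C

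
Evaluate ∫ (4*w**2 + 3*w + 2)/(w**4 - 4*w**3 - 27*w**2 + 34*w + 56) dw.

Factor the denominator: (w - 7)*(w - 2)*(w + 1)*(w + 4).
Partial-fraction decomposition: -3/(11*(w + 4)) + 1/(24*(w + 1)) - 4/(15*(w - 2)) + 219/(440*(w - 7)).
Integrate each term: A/(w−a) contributes A·log|w−a|.

219*log(w - 7)/440 - 4*log(w - 2)/15 + log(w + 1)/24 - 3*log(w + 4)/11 + C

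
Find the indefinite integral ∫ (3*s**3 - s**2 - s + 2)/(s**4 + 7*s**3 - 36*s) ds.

-log(s)/18 + log(s - 2)/4 - 17*log(s + 3)/9 + 169*log(s + 6)/36 + C

Factor the denominator: s*(s - 2)*(s + 3)*(s + 6).
Partial-fraction decomposition: 169/(36*(s + 6)) - 17/(9*(s + 3)) + 1/(4*(s - 2)) - 1/(18*s).
Integrate each term: A/(s−a) contributes A·log|s−a|.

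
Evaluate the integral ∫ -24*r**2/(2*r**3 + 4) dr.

-4*log(2*r**3 + 4) + C

Let u = 2*r**3 + 4, so du = (6*r**2) dr.
Rewriting, the integral becomes -4·∫ 1/u du = -4·log(u).
Substituting back, u = 2*r**3 + 4.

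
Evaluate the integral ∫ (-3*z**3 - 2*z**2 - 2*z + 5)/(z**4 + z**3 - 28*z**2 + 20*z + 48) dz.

-227*log(z - 4)/100 + 31*log(z - 2)/48 + 8*log(z + 1)/75 - 593*log(z + 6)/400 + C

Factor the denominator: (z - 4)*(z - 2)*(z + 1)*(z + 6).
Partial-fraction decomposition: -593/(400*(z + 6)) + 8/(75*(z + 1)) + 31/(48*(z - 2)) - 227/(100*(z - 4)).
Integrate each term: A/(z−a) contributes A·log|z−a|.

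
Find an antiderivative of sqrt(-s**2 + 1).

Substitute s = sin(θ), so ds = cos(θ) dθ and the radical becomes sqrt(-s**2 + 1) = cos(θ) by the Pythagorean identity.
Integrate the resulting trig expression in θ, then back-substitute θ = asin(s), sin(θ) = s, cos(θ) = sqrt(-s**2 + 1) (absorbing any constant into C).

s*sqrt(-s**2 + 1)/2 + asin(s)/2 + C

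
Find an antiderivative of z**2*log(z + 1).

Use integration by parts with u = log(z + 1), dv = z**2 dz.
Then du = 1/(z + 1) dz and v = z**3/3.

z**3*log(z + 1)/3 - z**3/9 + z**2/6 - z/3 + log(z + 1)/3 + C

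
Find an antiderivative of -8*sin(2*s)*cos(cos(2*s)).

Let u = cos(2*s), so du = (-2*sin(2*s)) ds.
Rewriting, the integral becomes 4·∫ cos(u) du = 4·sin(u).
Substituting back, u = cos(2*s).

4*sin(cos(2*s)) + C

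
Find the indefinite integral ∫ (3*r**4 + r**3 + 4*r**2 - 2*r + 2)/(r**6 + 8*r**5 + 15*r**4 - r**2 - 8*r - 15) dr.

log(r - 1)/12 - 5*log(r + 1)/16 + 13*log(r + 3)/8 - 931*log(r + 5)/624 + 5*log(r**2 + 1)/104 + atan(r)/52 + C

Factor the denominator: (r - 1)*(r + 1)*(r + 3)*(r + 5)*(r**2 + 1).
Partial-fraction decomposition: (5*r + 1)/(52*(r**2 + 1)) - 931/(624*(r + 5)) + 13/(8*(r + 3)) - 5/(16*(r + 1)) + 1/(12*(r - 1)).
Integrate each term; A/(r−a) gives A·log|r−a|; the (Br+D)/(r²+p²) term gives a log and an atan.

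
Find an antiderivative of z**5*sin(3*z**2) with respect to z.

-z**4*cos(3*z**2)/6 + z**2*sin(3*z**2)/9 + cos(3*z**2)/27 + C

Let u = z², du = 2z dz; rewrite as (1/2)∫ u^2·sin(3u) du.
Now integrate by parts 2 times.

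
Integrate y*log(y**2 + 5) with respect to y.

y**2*log(y**2 + 5)/2 - y**2/2 + 5*log(y**2 + 5)/2 + C

Let u = y**2 + 5, so du = (2*y) dy.
The integral becomes (1/2)·∫ log(u) du; integrate by parts with u′=log(u), dv′=du.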